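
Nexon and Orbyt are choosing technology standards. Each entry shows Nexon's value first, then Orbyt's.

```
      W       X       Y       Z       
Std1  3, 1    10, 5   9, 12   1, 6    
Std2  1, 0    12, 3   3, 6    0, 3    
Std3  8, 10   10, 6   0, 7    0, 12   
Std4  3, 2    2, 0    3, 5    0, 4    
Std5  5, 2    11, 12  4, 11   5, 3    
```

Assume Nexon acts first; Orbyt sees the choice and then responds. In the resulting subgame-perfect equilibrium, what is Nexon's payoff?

11

Work backward from Orbyt's decision.
- Std1 → Orbyt plays Y (best of 1, 5, 12, 6); Nexon gets 9.
- Std2 → Orbyt plays Y (best of 0, 3, 6, 3); Nexon gets 3.
- Std3 → Orbyt plays Z (best of 10, 6, 7, 12); Nexon gets 0.
- Std4 → Orbyt plays Y (best of 2, 0, 5, 4); Nexon gets 3.
- Std5 → Orbyt plays X (best of 2, 12, 11, 3); Nexon gets 11.
Maximizing over 9, 3, 0, 3, 11, Nexon chooses Std5. Subgame-perfect outcome: (Std5, X) with payoffs (11, 12).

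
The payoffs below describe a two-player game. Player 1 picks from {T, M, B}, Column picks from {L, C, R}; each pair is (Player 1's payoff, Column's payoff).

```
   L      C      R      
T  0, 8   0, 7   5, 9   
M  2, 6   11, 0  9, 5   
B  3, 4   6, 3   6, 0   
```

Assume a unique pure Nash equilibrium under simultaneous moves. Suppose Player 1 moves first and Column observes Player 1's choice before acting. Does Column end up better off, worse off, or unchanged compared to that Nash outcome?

better off

Solve by backward induction (Player 1 leads).
- T: Column compares 8, 7, 9 and picks R; Player 1 would get 5.
- M: Column compares 6, 0, 5 and picks L; Player 1 would get 2.
- B: Column compares 4, 3, 0 and picks L; Player 1 would get 3.
Among 5, 2, 3, the best is 5 at T. Subgame-perfect outcome: (T, R) with payoffs (5, 9).
Under simultaneous play:
Player 1's best replies: L→B; C→M; R→M.
Column's best replies: T→R; M→L; B→L.
The unique mutual best reply is (B, L), giving (3, 4).
Column earns 9 sequentially versus 4 at the Nash outcome: better off.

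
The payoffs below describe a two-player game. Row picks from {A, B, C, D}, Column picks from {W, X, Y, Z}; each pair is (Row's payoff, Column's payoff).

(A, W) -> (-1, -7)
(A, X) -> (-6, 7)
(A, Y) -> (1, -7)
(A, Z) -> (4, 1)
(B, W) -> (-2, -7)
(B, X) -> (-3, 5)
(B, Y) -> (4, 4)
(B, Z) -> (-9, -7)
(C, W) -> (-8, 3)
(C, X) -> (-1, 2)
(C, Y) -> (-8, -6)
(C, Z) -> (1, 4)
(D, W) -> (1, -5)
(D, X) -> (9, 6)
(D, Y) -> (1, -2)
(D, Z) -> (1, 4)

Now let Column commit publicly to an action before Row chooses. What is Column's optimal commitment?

X

Work backward from Row's decision.
- W: Row compares -1, -2, -8, 1 and picks D; Column would get -5.
- X: Row compares -6, -3, -1, 9 and picks D; Column would get 6.
- Y: Row compares 1, 4, -8, 1 and picks B; Column would get 4.
- Z: Row compares 4, -9, 1, 1 and picks A; Column would get 1.
Column's induced payoffs are -5, 6, 4, 1, so Column commits to X. Subgame-perfect outcome: (D, X) with payoffs (9, 6).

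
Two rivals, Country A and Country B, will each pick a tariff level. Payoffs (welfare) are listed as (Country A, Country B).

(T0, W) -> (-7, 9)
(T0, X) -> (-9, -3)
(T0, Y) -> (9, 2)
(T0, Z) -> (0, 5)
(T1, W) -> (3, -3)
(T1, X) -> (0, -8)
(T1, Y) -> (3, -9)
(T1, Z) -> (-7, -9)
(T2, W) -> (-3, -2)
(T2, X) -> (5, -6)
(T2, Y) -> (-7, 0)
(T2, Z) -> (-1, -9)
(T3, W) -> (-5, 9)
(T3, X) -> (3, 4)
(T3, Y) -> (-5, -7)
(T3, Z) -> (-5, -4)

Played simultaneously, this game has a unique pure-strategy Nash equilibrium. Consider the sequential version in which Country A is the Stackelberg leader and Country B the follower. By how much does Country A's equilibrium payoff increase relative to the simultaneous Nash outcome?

Work backward from Country B's decision.
- T0: BR = W, leader payoff -7.
- T1: BR = W, leader payoff 3.
- T2: BR = Y, leader payoff -7.
- T3: BR = W, leader payoff -5.
Maximizing over -7, 3, -7, -5, Country A chooses T1. Subgame-perfect outcome: (T1, W) with payoffs (3, -3).
Now find the simultaneous Nash equilibrium.
Country A's best replies: W→T1; X→T2; Y→T0; Z→T0.
Country B's best replies: T0→W; T1→W; T2→Y; T3→W.
The unique mutual best reply is (T1, W), giving (3, -3).
Country A's commitment gain: 3 − 3 = 0.

0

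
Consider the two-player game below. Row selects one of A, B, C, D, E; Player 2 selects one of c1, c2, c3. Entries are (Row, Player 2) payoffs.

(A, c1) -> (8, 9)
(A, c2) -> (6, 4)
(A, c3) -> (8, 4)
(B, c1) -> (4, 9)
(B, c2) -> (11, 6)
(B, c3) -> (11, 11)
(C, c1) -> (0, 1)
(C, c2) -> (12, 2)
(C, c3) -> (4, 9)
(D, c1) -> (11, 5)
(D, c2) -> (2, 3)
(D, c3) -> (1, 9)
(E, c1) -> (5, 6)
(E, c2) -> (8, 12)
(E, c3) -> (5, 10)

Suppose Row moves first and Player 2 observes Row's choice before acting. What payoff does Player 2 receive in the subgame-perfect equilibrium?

Player 2 best-responds to each possible Row move:
- A: Player 2 compares 9, 4, 4 and picks c1; Row would get 8.
- B: Player 2 compares 9, 6, 11 and picks c3; Row would get 11.
- C: Player 2 compares 1, 2, 9 and picks c3; Row would get 4.
- D: Player 2 compares 5, 3, 9 and picks c3; Row would get 1.
- E: Player 2 compares 6, 12, 10 and picks c2; Row would get 8.
Among 8, 11, 4, 1, 8, the best is 11 at B. Subgame-perfect outcome: (B, c3) with payoffs (11, 11).

11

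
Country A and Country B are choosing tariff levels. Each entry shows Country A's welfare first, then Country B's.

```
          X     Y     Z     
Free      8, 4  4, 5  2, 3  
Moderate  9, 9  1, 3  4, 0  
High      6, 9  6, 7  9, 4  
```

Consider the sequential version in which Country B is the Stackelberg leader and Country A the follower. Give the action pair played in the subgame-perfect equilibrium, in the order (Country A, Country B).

Backward induction with Country B moving first.
- X → Country A plays Moderate (best of 8, 9, 6); Country B gets 9.
- Y → Country A plays High (best of 4, 1, 6); Country B gets 7.
- Z → Country A plays High (best of 2, 4, 9); Country B gets 4.
Country B's induced payoffs are 9, 7, 4, so Country B commits to X. Subgame-perfect outcome: (Moderate, X) with payoffs (9, 9).

(Moderate, X)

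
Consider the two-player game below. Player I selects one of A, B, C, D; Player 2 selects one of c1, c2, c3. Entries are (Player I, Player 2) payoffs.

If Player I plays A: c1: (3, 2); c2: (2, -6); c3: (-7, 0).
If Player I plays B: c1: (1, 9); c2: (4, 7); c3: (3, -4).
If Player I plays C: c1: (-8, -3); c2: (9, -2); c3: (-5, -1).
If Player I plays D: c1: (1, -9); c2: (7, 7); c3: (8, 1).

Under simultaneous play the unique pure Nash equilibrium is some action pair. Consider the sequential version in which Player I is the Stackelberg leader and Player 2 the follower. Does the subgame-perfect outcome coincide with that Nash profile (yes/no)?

no

Player 2 best-responds to each possible Player I move:
- A: BR = c1, leader payoff 3.
- B: BR = c1, leader payoff 1.
- C: BR = c3, leader payoff -5.
- D: BR = c2, leader payoff 7.
Player I's induced payoffs are 3, 1, -5, 7, so Player I commits to D. Subgame-perfect outcome: (D, c2) with payoffs (7, 7).
Under simultaneous play:
Player I's best replies: c1→A; c2→C; c3→D.
Player 2's best replies: A→c1; B→c1; C→c3; D→c2.
The unique mutual best reply is (A, c1), giving (3, 2).
Sequential outcome (D, c2) differs from the Nash profile (A, c1).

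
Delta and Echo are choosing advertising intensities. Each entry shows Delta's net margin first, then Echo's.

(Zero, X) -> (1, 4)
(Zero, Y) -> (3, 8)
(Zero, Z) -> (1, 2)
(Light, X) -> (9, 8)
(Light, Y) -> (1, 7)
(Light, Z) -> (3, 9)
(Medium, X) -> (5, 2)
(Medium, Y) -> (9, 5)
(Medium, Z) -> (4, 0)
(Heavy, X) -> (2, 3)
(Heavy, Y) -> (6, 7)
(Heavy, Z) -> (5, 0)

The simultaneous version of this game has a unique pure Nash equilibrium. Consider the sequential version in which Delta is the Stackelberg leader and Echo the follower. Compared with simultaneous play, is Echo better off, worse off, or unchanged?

unchanged

Solve by backward induction (Delta leads).
- Zero: BR = Y, leader payoff 3.
- Light: BR = Z, leader payoff 3.
- Medium: BR = Y, leader payoff 9.
- Heavy: BR = Y, leader payoff 6.
Among 3, 3, 9, 6, the best is 9 at Medium. Subgame-perfect outcome: (Medium, Y) with payoffs (9, 5).
Now find the simultaneous Nash equilibrium.
Delta's best replies: X→Light; Y→Medium; Z→Heavy.
Echo's best replies: Zero→Y; Light→Z; Medium→Y; Heavy→Y.
The unique mutual best reply is (Medium, Y), giving (9, 5).
Echo earns 5 sequentially versus 5 at the Nash outcome: unchanged.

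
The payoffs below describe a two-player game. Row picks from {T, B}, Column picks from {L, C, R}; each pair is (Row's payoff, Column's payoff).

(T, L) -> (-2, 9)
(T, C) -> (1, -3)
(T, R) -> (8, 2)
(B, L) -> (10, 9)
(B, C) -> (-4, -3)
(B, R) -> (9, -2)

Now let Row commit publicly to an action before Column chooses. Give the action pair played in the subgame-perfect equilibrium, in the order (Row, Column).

(B, L)

Solve by backward induction (Row leads).
- T: Column compares 9, -3, 2 and picks L; Row would get -2.
- B: Column compares 9, -3, -2 and picks L; Row would get 10.
Maximizing over -2, 10, Row chooses B. Subgame-perfect outcome: (B, L) with payoffs (10, 9).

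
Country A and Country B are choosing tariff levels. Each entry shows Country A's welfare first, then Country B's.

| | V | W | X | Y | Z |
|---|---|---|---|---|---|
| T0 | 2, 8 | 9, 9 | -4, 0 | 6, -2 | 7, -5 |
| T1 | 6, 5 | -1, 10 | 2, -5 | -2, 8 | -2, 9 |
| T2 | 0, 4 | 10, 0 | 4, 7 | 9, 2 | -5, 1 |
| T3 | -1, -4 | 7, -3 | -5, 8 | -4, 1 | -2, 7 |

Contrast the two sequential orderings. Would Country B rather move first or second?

second

If Country A leads: Country B's best replies are T0→W, T1→W, T2→X, T3→X; Country A's induced payoffs 9, -1, 4, -5; outcome (T0, W), payoffs (9, 9).
If Country B leads: Country A's best replies are V→T1, W→T2, X→T2, Y→T2, Z→T0; Country B's induced payoffs 5, 0, 7, 2, -5; outcome (T2, X), payoffs (4, 7).
Country B gets 7 moving first and 9 moving second, so Country B prefers to move second.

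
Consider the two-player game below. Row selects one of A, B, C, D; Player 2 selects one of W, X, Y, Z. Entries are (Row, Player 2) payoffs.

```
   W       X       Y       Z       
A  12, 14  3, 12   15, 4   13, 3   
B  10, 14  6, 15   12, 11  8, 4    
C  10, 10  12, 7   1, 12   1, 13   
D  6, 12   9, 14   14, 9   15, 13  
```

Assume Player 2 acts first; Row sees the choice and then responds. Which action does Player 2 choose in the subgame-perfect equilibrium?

W

Row best-responds to each possible Player 2 move:
- W: Row compares 12, 10, 10, 6 and picks A; Player 2 would get 14.
- X: Row compares 3, 6, 12, 9 and picks C; Player 2 would get 7.
- Y: Row compares 15, 12, 1, 14 and picks A; Player 2 would get 4.
- Z: Row compares 13, 8, 1, 15 and picks D; Player 2 would get 13.
Among 14, 7, 4, 13, the best is 14 at W. Subgame-perfect outcome: (A, W) with payoffs (12, 14).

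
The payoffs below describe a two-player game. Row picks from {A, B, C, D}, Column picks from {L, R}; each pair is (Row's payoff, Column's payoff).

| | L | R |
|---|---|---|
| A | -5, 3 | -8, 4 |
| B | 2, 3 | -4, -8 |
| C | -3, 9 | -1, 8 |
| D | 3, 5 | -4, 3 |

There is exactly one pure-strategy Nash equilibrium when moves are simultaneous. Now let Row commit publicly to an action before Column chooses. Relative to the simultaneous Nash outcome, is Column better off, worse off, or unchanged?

unchanged

Backward induction with Row moving first.
- A → Column plays R (best of 3, 4); Row gets -8.
- B → Column plays L (best of 3, -8); Row gets 2.
- C → Column plays L (best of 9, 8); Row gets -3.
- D → Column plays L (best of 5, 3); Row gets 3.
Maximizing over -8, 2, -3, 3, Row chooses D. Subgame-perfect outcome: (D, L) with payoffs (3, 5).
Under simultaneous play:
Row's best replies: L→D; R→C.
Column's best replies: A→R; B→L; C→L; D→L.
The unique mutual best reply is (D, L), giving (3, 5).
Column earns 5 sequentially versus 5 at the Nash outcome: unchanged.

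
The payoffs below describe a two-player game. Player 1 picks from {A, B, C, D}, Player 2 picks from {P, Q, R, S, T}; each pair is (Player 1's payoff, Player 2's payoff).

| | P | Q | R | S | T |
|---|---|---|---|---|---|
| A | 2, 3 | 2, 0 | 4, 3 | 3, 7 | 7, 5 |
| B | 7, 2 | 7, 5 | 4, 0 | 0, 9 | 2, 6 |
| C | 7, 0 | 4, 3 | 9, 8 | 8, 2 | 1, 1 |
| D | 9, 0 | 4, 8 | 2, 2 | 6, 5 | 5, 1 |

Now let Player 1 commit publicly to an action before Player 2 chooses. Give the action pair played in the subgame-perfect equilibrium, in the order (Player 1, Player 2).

(C, R)

Solve by backward induction (Player 1 leads).
- A: Player 2 compares 3, 0, 3, 7, 5 and picks S; Player 1 would get 3.
- B: Player 2 compares 2, 5, 0, 9, 6 and picks S; Player 1 would get 0.
- C: Player 2 compares 0, 3, 8, 2, 1 and picks R; Player 1 would get 9.
- D: Player 2 compares 0, 8, 2, 5, 1 and picks Q; Player 1 would get 4.
Maximizing over 3, 0, 9, 4, Player 1 chooses C. Subgame-perfect outcome: (C, R) with payoffs (9, 8).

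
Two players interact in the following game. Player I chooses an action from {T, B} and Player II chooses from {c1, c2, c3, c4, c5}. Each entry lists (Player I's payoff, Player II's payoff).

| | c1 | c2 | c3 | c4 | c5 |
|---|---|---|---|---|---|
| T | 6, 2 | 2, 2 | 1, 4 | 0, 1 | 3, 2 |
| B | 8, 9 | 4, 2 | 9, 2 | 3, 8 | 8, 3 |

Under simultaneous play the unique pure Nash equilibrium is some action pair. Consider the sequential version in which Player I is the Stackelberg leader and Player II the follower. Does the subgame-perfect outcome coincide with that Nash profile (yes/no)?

Work backward from Player II's decision.
- T → Player II plays c3 (best of 2, 2, 4, 1, 2); Player I gets 1.
- B → Player II plays c1 (best of 9, 2, 2, 8, 3); Player I gets 8.
Among 1, 8, the best is 8 at B. Subgame-perfect outcome: (B, c1) with payoffs (8, 9).
For the simultaneous game, intersect best replies.
Player I's best replies: c1→B; c2→B; c3→B; c4→B; c5→B.
Player II's best replies: T→c3; B→c1.
The unique mutual best reply is (B, c1), giving (8, 9).
Sequential outcome (B, c1) coincides with the Nash profile (B, c1).

yes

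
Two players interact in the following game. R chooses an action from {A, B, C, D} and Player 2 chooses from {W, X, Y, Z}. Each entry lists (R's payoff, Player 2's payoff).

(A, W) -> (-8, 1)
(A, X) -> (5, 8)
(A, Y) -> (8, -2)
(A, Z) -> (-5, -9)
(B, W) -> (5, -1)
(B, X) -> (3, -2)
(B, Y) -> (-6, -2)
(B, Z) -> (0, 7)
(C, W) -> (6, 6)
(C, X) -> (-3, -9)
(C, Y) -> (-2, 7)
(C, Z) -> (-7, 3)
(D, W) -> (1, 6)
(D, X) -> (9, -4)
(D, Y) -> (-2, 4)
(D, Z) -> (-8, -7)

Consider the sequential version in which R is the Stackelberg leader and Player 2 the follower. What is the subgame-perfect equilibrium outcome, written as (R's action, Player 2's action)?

(A, X)

Backward induction with R moving first.
- A → Player 2 plays X (best of 1, 8, -2, -9); R gets 5.
- B → Player 2 plays Z (best of -1, -2, -2, 7); R gets 0.
- C → Player 2 plays Y (best of 6, -9, 7, 3); R gets -2.
- D → Player 2 plays W (best of 6, -4, 4, -7); R gets 1.
Among 5, 0, -2, 1, the best is 5 at A. Subgame-perfect outcome: (A, X) with payoffs (5, 8).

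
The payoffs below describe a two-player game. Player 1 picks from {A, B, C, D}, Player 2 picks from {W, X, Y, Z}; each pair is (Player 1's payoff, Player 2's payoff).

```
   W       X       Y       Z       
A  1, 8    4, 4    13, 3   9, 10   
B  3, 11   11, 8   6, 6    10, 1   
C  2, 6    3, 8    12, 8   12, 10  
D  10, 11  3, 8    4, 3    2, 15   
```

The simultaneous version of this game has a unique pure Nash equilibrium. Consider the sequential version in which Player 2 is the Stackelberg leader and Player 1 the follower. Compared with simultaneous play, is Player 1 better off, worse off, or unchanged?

Work backward from Player 1's decision.
- W → Player 1 plays D (best of 1, 3, 2, 10); Player 2 gets 11.
- X → Player 1 plays B (best of 4, 11, 3, 3); Player 2 gets 8.
- Y → Player 1 plays A (best of 13, 6, 12, 4); Player 2 gets 3.
- Z → Player 1 plays C (best of 9, 10, 12, 2); Player 2 gets 10.
Among 11, 8, 3, 10, the best is 11 at W. Subgame-perfect outcome: (D, W) with payoffs (10, 11).
For the simultaneous game, intersect best replies.
Player 1's best replies: W→D; X→B; Y→A; Z→C.
Player 2's best replies: A→Z; B→W; C→Z; D→Z.
The unique mutual best reply is (C, Z), giving (12, 10).
Player 1 earns 10 sequentially versus 12 at the Nash outcome: worse off.

worse off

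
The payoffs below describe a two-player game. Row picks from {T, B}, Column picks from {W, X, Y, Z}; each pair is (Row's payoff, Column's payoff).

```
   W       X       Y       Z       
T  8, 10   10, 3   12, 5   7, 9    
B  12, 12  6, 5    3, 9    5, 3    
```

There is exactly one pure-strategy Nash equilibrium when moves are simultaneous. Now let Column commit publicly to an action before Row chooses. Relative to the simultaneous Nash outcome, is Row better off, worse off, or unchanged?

unchanged

Row best-responds to each possible Column move:
- W: BR = B, leader payoff 12.
- X: BR = T, leader payoff 3.
- Y: BR = T, leader payoff 5.
- Z: BR = T, leader payoff 9.
Maximizing over 12, 3, 5, 9, Column chooses W. Subgame-perfect outcome: (B, W) with payoffs (12, 12).
Under simultaneous play:
Row's best replies: W→B; X→T; Y→T; Z→T.
Column's best replies: T→W; B→W.
Only (B, W) has each player best-responding; Nash payoffs (12, 12).
Row earns 12 sequentially versus 12 at the Nash outcome: unchanged.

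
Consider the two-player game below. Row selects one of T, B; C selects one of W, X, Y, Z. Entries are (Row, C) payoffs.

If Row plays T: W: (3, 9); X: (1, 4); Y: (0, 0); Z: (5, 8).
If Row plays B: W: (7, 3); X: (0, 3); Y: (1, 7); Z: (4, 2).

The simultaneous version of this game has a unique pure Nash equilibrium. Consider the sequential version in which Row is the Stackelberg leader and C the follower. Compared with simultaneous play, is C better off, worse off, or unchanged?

Work backward from C's decision.
- T: C compares 9, 4, 0, 8 and picks W; Row would get 3.
- B: C compares 3, 3, 7, 2 and picks Y; Row would get 1.
Maximizing over 3, 1, Row chooses T. Subgame-perfect outcome: (T, W) with payoffs (3, 9).
For the simultaneous game, intersect best replies.
Row's best replies: W→B; X→T; Y→B; Z→T.
C's best replies: T→W; B→Y.
The unique mutual best reply is (B, Y), giving (1, 7).
C earns 9 sequentially versus 7 at the Nash outcome: better off.

better off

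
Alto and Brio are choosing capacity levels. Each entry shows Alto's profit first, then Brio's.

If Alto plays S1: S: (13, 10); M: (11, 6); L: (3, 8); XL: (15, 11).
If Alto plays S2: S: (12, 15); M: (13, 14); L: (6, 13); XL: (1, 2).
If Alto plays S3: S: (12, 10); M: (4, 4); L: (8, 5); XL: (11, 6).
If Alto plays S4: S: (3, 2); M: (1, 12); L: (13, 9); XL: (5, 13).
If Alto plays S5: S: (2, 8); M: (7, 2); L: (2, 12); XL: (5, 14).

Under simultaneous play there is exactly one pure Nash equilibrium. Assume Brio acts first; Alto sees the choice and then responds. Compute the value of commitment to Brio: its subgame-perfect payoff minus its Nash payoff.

3

Alto best-responds to each possible Brio move:
- S → Alto plays S1 (best of 13, 12, 12, 3, 2); Brio gets 10.
- M → Alto plays S2 (best of 11, 13, 4, 1, 7); Brio gets 14.
- L → Alto plays S4 (best of 3, 6, 8, 13, 2); Brio gets 9.
- XL → Alto plays S1 (best of 15, 1, 11, 5, 5); Brio gets 11.
Among 10, 14, 9, 11, the best is 14 at M. Subgame-perfect outcome: (S2, M) with payoffs (13, 14).
Now find the simultaneous Nash equilibrium.
Alto's best replies: S→S1; M→S2; L→S4; XL→S1.
Brio's best replies: S1→XL; S2→S; S3→S; S4→XL; S5→XL.
Only (S1, XL) has each player best-responding; Nash payoffs (15, 11).
Brio's commitment gain: 14 − 11 = 3.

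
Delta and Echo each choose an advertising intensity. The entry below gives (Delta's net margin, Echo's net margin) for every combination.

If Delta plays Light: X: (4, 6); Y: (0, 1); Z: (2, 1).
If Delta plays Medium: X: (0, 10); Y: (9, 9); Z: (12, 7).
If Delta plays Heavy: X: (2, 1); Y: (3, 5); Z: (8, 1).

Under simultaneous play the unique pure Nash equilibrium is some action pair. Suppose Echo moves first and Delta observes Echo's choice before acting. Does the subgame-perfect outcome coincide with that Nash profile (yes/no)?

Delta best-responds to each possible Echo move:
- X: BR = Light, leader payoff 6.
- Y: BR = Medium, leader payoff 9.
- Z: BR = Medium, leader payoff 7.
Maximizing over 6, 9, 7, Echo chooses Y. Subgame-perfect outcome: (Medium, Y) with payoffs (9, 9).
Under simultaneous play:
Delta's best replies: X→Light; Y→Medium; Z→Medium.
Echo's best replies: Light→X; Medium→X; Heavy→Y.
The unique mutual best reply is (Light, X), giving (4, 6).
Sequential outcome (Medium, Y) differs from the Nash profile (Light, X).

no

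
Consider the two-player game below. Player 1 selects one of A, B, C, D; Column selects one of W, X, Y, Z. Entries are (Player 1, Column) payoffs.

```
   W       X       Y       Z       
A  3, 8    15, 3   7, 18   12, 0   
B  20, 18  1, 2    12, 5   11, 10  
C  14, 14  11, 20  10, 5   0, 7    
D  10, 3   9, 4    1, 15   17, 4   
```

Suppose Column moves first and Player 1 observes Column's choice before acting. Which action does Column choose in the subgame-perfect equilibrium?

Work backward from Player 1's decision.
- W: Player 1 compares 3, 20, 14, 10 and picks B; Column would get 18.
- X: Player 1 compares 15, 1, 11, 9 and picks A; Column would get 3.
- Y: Player 1 compares 7, 12, 10, 1 and picks B; Column would get 5.
- Z: Player 1 compares 12, 11, 0, 17 and picks D; Column would get 4.
Column's induced payoffs are 18, 3, 5, 4, so Column commits to W. Subgame-perfect outcome: (B, W) with payoffs (20, 18).

W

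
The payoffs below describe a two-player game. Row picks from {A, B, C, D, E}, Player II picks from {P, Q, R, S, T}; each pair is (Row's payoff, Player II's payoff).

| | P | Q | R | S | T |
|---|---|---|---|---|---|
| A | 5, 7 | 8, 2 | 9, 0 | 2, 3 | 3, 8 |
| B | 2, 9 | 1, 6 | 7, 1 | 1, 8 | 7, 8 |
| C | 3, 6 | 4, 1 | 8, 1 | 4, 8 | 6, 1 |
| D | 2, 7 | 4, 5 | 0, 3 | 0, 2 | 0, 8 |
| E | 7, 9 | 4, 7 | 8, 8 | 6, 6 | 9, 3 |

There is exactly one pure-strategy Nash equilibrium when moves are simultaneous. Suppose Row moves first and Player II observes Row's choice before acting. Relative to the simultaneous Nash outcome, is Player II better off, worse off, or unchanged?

Work backward from Player II's decision.
- A: BR = T, leader payoff 3.
- B: BR = P, leader payoff 2.
- C: BR = S, leader payoff 4.
- D: BR = T, leader payoff 0.
- E: BR = P, leader payoff 7.
Among 3, 2, 4, 0, 7, the best is 7 at E. Subgame-perfect outcome: (E, P) with payoffs (7, 9).
Now find the simultaneous Nash equilibrium.
Row's best replies: P→E; Q→A; R→A; S→E; T→E.
Player II's best replies: A→T; B→P; C→S; D→T; E→P.
Only (E, P) has each player best-responding; Nash payoffs (7, 9).
Player II earns 9 sequentially versus 9 at the Nash outcome: unchanged.

unchanged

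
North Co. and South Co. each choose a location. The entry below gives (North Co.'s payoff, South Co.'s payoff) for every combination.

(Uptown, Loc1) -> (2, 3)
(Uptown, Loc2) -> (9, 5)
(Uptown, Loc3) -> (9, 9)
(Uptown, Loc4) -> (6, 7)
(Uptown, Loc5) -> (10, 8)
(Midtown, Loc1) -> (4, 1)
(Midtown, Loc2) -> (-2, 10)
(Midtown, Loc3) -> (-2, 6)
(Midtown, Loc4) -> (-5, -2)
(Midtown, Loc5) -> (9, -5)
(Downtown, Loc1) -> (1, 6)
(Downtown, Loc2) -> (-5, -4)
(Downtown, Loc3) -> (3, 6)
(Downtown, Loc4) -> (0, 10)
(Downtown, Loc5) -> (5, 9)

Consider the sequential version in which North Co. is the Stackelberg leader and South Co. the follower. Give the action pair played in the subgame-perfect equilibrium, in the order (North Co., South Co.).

South Co. best-responds to each possible North Co. move:
- Uptown: South Co. compares 3, 5, 9, 7, 8 and picks Loc3; North Co. would get 9.
- Midtown: South Co. compares 1, 10, 6, -2, -5 and picks Loc2; North Co. would get -2.
- Downtown: South Co. compares 6, -4, 6, 10, 9 and picks Loc4; North Co. would get 0.
Maximizing over 9, -2, 0, North Co. chooses Uptown. Subgame-perfect outcome: (Uptown, Loc3) with payoffs (9, 9).

(Uptown, Loc3)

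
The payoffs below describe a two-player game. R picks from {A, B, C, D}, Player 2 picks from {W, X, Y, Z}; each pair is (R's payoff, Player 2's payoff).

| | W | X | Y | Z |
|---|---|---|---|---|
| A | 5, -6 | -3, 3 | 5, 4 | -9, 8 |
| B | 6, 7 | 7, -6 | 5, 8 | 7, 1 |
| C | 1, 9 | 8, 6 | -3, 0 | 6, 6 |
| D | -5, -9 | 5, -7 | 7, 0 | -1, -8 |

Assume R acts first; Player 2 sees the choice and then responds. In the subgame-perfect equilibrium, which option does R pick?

Backward induction with R moving first.
- A: Player 2 compares -6, 3, 4, 8 and picks Z; R would get -9.
- B: Player 2 compares 7, -6, 8, 1 and picks Y; R would get 5.
- C: Player 2 compares 9, 6, 0, 6 and picks W; R would get 1.
- D: Player 2 compares -9, -7, 0, -8 and picks Y; R would get 7.
Maximizing over -9, 5, 1, 7, R chooses D. Subgame-perfect outcome: (D, Y) with payoffs (7, 0).

D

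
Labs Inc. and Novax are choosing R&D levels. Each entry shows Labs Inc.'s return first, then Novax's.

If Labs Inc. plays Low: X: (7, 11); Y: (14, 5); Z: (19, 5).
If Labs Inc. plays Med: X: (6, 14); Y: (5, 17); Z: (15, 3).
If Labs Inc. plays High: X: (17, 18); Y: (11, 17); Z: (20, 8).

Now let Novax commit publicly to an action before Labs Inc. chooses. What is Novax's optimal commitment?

Solve by backward induction (Novax leads).
- X → Labs Inc. plays High (best of 7, 6, 17); Novax gets 18.
- Y → Labs Inc. plays Low (best of 14, 5, 11); Novax gets 5.
- Z → Labs Inc. plays High (best of 19, 15, 20); Novax gets 8.
Maximizing over 18, 5, 8, Novax chooses X. Subgame-perfect outcome: (High, X) with payoffs (17, 18).

X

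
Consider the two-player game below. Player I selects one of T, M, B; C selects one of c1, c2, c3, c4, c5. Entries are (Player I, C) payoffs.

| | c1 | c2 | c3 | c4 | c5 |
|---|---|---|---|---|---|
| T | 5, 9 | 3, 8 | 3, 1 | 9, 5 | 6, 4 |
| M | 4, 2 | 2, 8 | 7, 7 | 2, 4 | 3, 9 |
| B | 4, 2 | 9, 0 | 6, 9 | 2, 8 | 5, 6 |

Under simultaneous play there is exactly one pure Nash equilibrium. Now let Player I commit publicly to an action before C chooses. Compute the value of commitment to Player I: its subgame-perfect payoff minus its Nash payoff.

C best-responds to each possible Player I move:
- T: BR = c1, leader payoff 5.
- M: BR = c5, leader payoff 3.
- B: BR = c3, leader payoff 6.
Player I's induced payoffs are 5, 3, 6, so Player I commits to B. Subgame-perfect outcome: (B, c3) with payoffs (6, 9).
Under simultaneous play:
Player I's best replies: c1→T; c2→B; c3→M; c4→T; c5→T.
C's best replies: T→c1; M→c5; B→c3.
Only (T, c1) has each player best-responding; Nash payoffs (5, 9).
Player I's commitment gain: 6 − 5 = 1.

1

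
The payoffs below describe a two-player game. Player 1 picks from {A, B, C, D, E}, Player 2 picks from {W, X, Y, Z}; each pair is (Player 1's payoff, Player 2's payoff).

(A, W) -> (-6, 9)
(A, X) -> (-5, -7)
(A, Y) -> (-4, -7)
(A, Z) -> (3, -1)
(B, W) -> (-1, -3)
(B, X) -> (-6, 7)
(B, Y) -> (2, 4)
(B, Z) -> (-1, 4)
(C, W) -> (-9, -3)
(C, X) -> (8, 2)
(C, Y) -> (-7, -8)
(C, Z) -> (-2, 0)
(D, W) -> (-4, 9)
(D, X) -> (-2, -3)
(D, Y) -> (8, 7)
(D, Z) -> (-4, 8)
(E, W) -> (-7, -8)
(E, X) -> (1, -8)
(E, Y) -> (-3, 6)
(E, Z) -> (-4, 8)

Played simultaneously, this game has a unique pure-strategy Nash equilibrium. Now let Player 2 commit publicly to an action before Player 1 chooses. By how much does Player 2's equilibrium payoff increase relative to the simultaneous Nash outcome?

Player 1 best-responds to each possible Player 2 move:
- W: BR = B, leader payoff -3.
- X: BR = C, leader payoff 2.
- Y: BR = D, leader payoff 7.
- Z: BR = A, leader payoff -1.
Among -3, 2, 7, -1, the best is 7 at Y. Subgame-perfect outcome: (D, Y) with payoffs (8, 7).
Now find the simultaneous Nash equilibrium.
Player 1's best replies: W→B; X→C; Y→D; Z→A.
Player 2's best replies: A→W; B→X; C→X; D→W; E→Z.
Only (C, X) has each player best-responding; Nash payoffs (8, 2).
Player 2's commitment gain: 7 − 2 = 5.

5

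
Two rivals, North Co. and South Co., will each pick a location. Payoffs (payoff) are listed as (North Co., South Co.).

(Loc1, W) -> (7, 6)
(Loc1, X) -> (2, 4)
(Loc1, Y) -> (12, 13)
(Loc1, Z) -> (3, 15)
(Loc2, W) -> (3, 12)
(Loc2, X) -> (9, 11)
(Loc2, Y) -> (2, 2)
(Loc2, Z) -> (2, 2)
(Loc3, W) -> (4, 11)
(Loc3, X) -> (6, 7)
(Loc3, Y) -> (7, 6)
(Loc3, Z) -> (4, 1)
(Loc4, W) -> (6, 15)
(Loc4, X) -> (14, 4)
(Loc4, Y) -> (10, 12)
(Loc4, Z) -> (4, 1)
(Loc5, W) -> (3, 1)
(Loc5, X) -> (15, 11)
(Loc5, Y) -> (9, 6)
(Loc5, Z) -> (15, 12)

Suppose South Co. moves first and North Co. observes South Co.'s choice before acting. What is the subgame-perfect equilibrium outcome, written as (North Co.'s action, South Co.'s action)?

Solve by backward induction (South Co. leads).
- W: BR = Loc1, leader payoff 6.
- X: BR = Loc5, leader payoff 11.
- Y: BR = Loc1, leader payoff 13.
- Z: BR = Loc5, leader payoff 12.
Among 6, 11, 13, 12, the best is 13 at Y. Subgame-perfect outcome: (Loc1, Y) with payoffs (12, 13).

(Loc1, Y)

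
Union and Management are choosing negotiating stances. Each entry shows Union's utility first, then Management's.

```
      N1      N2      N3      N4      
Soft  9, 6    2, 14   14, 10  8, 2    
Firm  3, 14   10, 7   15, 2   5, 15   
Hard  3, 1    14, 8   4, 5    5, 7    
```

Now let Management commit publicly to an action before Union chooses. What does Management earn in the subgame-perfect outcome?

8

Work backward from Union's decision.
- N1: Union compares 9, 3, 3 and picks Soft; Management would get 6.
- N2: Union compares 2, 10, 14 and picks Hard; Management would get 8.
- N3: Union compares 14, 15, 4 and picks Firm; Management would get 2.
- N4: Union compares 8, 5, 5 and picks Soft; Management would get 2.
Among 6, 8, 2, 2, the best is 8 at N2. Subgame-perfect outcome: (Hard, N2) with payoffs (14, 8).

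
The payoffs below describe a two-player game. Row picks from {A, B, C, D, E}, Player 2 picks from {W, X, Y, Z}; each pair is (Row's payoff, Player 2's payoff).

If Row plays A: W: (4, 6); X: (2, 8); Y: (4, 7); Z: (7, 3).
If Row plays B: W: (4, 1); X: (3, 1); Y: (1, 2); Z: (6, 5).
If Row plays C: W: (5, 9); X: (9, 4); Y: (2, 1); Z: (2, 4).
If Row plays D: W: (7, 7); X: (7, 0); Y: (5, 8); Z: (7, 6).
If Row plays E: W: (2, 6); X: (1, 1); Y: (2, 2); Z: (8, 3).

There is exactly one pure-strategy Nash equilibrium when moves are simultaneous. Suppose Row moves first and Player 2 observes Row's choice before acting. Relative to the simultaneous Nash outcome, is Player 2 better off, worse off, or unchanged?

worse off

Backward induction with Row moving first.
- A: Player 2 compares 6, 8, 7, 3 and picks X; Row would get 2.
- B: Player 2 compares 1, 1, 2, 5 and picks Z; Row would get 6.
- C: Player 2 compares 9, 4, 1, 4 and picks W; Row would get 5.
- D: Player 2 compares 7, 0, 8, 6 and picks Y; Row would get 5.
- E: Player 2 compares 6, 1, 2, 3 and picks W; Row would get 2.
Row's induced payoffs are 2, 6, 5, 5, 2, so Row commits to B. Subgame-perfect outcome: (B, Z) with payoffs (6, 5).
Now find the simultaneous Nash equilibrium.
Row's best replies: W→D; X→C; Y→D; Z→E.
Player 2's best replies: A→X; B→Z; C→W; D→Y; E→W.
Only (D, Y) has each player best-responding; Nash payoffs (5, 8).
Player 2 earns 5 sequentially versus 8 at the Nash outcome: worse off.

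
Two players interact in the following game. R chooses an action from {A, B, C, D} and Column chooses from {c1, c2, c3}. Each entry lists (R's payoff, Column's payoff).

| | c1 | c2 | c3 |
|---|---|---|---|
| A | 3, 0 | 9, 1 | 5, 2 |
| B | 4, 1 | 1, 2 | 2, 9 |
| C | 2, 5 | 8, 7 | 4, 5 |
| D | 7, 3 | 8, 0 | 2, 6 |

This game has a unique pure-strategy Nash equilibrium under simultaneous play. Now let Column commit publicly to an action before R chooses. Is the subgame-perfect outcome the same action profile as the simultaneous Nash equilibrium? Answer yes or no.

Solve by backward induction (Column leads).
- c1 → R plays D (best of 3, 4, 2, 7); Column gets 3.
- c2 → R plays A (best of 9, 1, 8, 8); Column gets 1.
- c3 → R plays A (best of 5, 2, 4, 2); Column gets 2.
Column's induced payoffs are 3, 1, 2, so Column commits to c1. Subgame-perfect outcome: (D, c1) with payoffs (7, 3).
For the simultaneous game, intersect best replies.
R's best replies: c1→D; c2→A; c3→A.
Column's best replies: A→c3; B→c3; C→c2; D→c3.
Only (A, c3) has each player best-responding; Nash payoffs (5, 2).
Sequential outcome (D, c1) differs from the Nash profile (A, c3).

no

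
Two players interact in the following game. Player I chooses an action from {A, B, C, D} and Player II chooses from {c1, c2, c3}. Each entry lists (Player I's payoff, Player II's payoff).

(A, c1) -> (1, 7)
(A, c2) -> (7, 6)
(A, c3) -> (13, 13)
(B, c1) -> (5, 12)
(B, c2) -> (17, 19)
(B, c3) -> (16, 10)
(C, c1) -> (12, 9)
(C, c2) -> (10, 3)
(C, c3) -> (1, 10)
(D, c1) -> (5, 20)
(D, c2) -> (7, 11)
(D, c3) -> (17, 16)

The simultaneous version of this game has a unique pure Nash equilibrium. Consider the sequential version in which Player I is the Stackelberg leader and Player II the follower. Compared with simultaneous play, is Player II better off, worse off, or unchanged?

unchanged

Solve by backward induction (Player I leads).
- A → Player II plays c3 (best of 7, 6, 13); Player I gets 13.
- B → Player II plays c2 (best of 12, 19, 10); Player I gets 17.
- C → Player II plays c3 (best of 9, 3, 10); Player I gets 1.
- D → Player II plays c1 (best of 20, 11, 16); Player I gets 5.
Among 13, 17, 1, 5, the best is 17 at B. Subgame-perfect outcome: (B, c2) with payoffs (17, 19).
Now find the simultaneous Nash equilibrium.
Player I's best replies: c1→C; c2→B; c3→D.
Player II's best replies: A→c3; B→c2; C→c3; D→c1.
Only (B, c2) has each player best-responding; Nash payoffs (17, 19).
Player II earns 19 sequentially versus 19 at the Nash outcome: unchanged.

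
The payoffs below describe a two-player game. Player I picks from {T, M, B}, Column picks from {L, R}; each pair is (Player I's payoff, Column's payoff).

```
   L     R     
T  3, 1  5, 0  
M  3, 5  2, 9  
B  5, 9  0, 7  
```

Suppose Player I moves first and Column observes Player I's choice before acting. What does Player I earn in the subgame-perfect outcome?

5

Solve by backward induction (Player I leads).
- T: BR = L, leader payoff 3.
- M: BR = R, leader payoff 2.
- B: BR = L, leader payoff 5.
Maximizing over 3, 2, 5, Player I chooses B. Subgame-perfect outcome: (B, L) with payoffs (5, 9).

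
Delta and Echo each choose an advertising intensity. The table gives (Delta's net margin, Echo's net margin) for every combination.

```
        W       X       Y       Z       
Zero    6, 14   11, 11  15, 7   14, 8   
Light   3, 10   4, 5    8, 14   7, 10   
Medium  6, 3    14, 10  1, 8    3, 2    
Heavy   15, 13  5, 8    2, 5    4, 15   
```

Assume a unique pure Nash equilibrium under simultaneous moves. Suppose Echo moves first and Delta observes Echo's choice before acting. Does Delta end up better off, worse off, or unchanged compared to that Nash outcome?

better off

Work backward from Delta's decision.
- W → Delta plays Heavy (best of 6, 3, 6, 15); Echo gets 13.
- X → Delta plays Medium (best of 11, 4, 14, 5); Echo gets 10.
- Y → Delta plays Zero (best of 15, 8, 1, 2); Echo gets 7.
- Z → Delta plays Zero (best of 14, 7, 3, 4); Echo gets 8.
Maximizing over 13, 10, 7, 8, Echo chooses W. Subgame-perfect outcome: (Heavy, W) with payoffs (15, 13).
Under simultaneous play:
Delta's best replies: W→Heavy; X→Medium; Y→Zero; Z→Zero.
Echo's best replies: Zero→W; Light→Y; Medium→X; Heavy→Z.
Only (Medium, X) has each player best-responding; Nash payoffs (14, 10).
Delta earns 15 sequentially versus 14 at the Nash outcome: better off.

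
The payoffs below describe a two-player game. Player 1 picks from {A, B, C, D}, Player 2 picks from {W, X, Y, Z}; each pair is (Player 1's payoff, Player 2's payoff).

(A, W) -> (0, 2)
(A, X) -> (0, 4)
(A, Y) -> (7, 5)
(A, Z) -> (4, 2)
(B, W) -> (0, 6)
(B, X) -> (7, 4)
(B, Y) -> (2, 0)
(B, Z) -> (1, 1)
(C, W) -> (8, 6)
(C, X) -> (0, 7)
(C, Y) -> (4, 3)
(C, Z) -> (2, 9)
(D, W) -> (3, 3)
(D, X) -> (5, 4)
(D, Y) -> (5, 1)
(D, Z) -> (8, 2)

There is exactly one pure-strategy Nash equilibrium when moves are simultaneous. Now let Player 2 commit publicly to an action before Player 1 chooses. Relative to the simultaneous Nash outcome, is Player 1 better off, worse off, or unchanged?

Player 1 best-responds to each possible Player 2 move:
- W: BR = C, leader payoff 6.
- X: BR = B, leader payoff 4.
- Y: BR = A, leader payoff 5.
- Z: BR = D, leader payoff 2.
Player 2's induced payoffs are 6, 4, 5, 2, so Player 2 commits to W. Subgame-perfect outcome: (C, W) with payoffs (8, 6).
Now find the simultaneous Nash equilibrium.
Player 1's best replies: W→C; X→B; Y→A; Z→D.
Player 2's best replies: A→Y; B→W; C→Z; D→X.
Only (A, Y) has each player best-responding; Nash payoffs (7, 5).
Player 1 earns 8 sequentially versus 7 at the Nash outcome: better off.

better off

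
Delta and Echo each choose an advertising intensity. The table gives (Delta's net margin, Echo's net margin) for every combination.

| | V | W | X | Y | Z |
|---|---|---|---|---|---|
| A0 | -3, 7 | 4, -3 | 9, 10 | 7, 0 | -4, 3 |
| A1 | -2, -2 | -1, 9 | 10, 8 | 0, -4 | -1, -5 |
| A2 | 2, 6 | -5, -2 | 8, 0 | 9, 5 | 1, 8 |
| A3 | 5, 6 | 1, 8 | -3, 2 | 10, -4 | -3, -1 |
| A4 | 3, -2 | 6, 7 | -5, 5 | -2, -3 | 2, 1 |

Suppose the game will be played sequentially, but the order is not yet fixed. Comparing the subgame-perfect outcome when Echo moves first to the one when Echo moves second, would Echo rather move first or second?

If Delta leads: Echo's best replies are A0→X, A1→W, A2→Z, A3→W, A4→W; Delta's induced payoffs 9, -1, 1, 1, 6; outcome (A0, X), payoffs (9, 10).
If Echo leads: Delta's best replies are V→A3, W→A4, X→A1, Y→A3, Z→A4; Echo's induced payoffs 6, 7, 8, -4, 1; outcome (A1, X), payoffs (10, 8).
Echo gets 8 moving first and 10 moving second, so Echo prefers to move second.

second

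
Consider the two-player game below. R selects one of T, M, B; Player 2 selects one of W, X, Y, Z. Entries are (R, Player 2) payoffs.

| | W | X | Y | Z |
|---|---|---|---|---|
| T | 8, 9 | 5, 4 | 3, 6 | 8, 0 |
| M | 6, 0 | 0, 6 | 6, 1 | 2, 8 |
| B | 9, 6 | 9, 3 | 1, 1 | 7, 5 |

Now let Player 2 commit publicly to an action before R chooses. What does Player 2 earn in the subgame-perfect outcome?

Solve by backward induction (Player 2 leads).
- W: R compares 8, 6, 9 and picks B; Player 2 would get 6.
- X: R compares 5, 0, 9 and picks B; Player 2 would get 3.
- Y: R compares 3, 6, 1 and picks M; Player 2 would get 1.
- Z: R compares 8, 2, 7 and picks T; Player 2 would get 0.
Maximizing over 6, 3, 1, 0, Player 2 chooses W. Subgame-perfect outcome: (B, W) with payoffs (9, 6).

6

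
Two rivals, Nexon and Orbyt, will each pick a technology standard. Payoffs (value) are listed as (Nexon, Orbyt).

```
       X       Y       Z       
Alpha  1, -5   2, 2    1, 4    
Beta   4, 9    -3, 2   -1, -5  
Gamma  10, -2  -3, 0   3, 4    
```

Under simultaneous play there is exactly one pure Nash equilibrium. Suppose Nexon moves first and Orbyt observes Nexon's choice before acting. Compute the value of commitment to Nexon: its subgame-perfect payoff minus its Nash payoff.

Solve by backward induction (Nexon leads).
- Alpha: Orbyt compares -5, 2, 4 and picks Z; Nexon would get 1.
- Beta: Orbyt compares 9, 2, -5 and picks X; Nexon would get 4.
- Gamma: Orbyt compares -2, 0, 4 and picks Z; Nexon would get 3.
Maximizing over 1, 4, 3, Nexon chooses Beta. Subgame-perfect outcome: (Beta, X) with payoffs (4, 9).
Under simultaneous play:
Nexon's best replies: X→Gamma; Y→Alpha; Z→Gamma.
Orbyt's best replies: Alpha→Z; Beta→X; Gamma→Z.
Only (Gamma, Z) has each player best-responding; Nash payoffs (3, 4).
Nexon's commitment gain: 4 − 3 = 1.

1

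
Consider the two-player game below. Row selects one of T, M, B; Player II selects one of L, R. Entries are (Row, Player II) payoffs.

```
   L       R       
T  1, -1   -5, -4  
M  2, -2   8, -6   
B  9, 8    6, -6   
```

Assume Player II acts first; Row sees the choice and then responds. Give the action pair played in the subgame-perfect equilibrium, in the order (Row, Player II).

(B, L)

Backward induction with Player II moving first.
- L: Row compares 1, 2, 9 and picks B; Player II would get 8.
- R: Row compares -5, 8, 6 and picks M; Player II would get -6.
Among 8, -6, the best is 8 at L. Subgame-perfect outcome: (B, L) with payoffs (9, 8).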